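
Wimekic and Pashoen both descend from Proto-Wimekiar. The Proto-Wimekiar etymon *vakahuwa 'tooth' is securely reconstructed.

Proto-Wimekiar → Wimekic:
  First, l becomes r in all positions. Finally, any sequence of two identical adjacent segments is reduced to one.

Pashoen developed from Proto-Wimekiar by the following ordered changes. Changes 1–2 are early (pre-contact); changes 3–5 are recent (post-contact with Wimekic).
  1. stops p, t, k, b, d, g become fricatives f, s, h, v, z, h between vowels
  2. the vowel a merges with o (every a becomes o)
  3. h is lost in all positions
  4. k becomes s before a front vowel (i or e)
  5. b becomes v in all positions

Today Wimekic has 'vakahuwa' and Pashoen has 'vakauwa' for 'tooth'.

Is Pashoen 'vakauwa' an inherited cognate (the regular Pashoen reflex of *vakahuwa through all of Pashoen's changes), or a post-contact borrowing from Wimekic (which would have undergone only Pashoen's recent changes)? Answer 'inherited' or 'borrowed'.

If inherited, *vakahuwa would pass through all of Pashoen's changes:
Pashoen: *vakahuwa > vahahuwa > vohohuwo > voouwo  (by intervocalic lenition, vowel merger, h-loss)
If borrowed from Wimekic 'vakahuwa' after the early changes, it would undergo only the recent ones:
  rule 3 (h-loss): vakahuwa → vakauwa
  rule 4 (palatalisation): no change (vakauwa)
  rule 5 (unconditioned shift): no change (vakauwa)
  ⇒ as a loan: vakauwa
Pashoen 'vakauwa' matches the loan outcome 'vakauwa', not the inherited 'voouwo' — it skipped the early Pashoen changes, so it was borrowed from Wimekic.

borrowed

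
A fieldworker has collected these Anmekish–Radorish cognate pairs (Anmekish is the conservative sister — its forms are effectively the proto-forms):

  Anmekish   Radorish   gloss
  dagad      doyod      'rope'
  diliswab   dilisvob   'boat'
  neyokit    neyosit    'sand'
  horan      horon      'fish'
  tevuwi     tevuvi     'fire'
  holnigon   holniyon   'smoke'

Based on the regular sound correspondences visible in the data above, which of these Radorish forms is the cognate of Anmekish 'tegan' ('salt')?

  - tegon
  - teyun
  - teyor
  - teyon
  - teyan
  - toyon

dagad ~ doyod — Anmekish g corresponds to Radorish y between vowels (before a back vowel).
horan ~ horon — Anmekish a corresponds to Radorish o after a consonant, before a nasal.
Applying these to Anmekish 'tegan':
  tegan → teyan   (g→y between vowels (before a back vowel))
  teyan → teyon   (a→o after a consonant, before a nasal)
So the Radorish cognate is 'teyon'.

teyon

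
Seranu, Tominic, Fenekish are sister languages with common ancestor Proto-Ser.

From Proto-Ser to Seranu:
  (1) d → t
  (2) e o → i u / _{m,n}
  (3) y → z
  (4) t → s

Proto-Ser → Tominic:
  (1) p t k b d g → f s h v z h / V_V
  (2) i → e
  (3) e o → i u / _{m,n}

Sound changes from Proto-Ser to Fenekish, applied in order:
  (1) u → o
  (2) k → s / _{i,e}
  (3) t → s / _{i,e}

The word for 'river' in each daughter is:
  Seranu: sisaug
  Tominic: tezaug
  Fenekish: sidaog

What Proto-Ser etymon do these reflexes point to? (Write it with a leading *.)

*tidaug

Position 2: Seranu has i, Tominic has e, Fenekish has i. Fenekish preserves i here (none of its changes turn any other segment into i), so the proto-segment is *i.
Position 3: Seranu has s, Tominic has z, Fenekish has d. Fenekish preserves d here (none of its changes turn any other segment into d), so the proto-segment is *d.
Verify the candidate proto-form against each daughter:
Seranu: start from *tidaug.
  rule 1 (unconditioned shift): tidaug → titaug
  rule 2: no change — titaug
  rule 3: no change — titaug
  rule 4 (unconditioned shift): titaug → sisaug
  ⇒ Seranu sisaug
Tominic: *tidaug > tizaug > tezaug  (by intervocalic lenition, vowel merger)
Fenekish: *tidaug
  tidaug → tidaog   [vowel merger]
  tidaog (rule 2 does not apply)
  tidaog → sidaog   [palatalisation]
  giving Fenekish sidaog.
*tidaug is the unique common source.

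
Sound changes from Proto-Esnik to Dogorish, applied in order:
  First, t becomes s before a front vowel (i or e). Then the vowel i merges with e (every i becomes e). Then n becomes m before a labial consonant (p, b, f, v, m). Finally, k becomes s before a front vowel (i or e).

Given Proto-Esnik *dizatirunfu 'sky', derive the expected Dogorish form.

Dogorish: *dizatirunfu > dizasirunfu > dezaserunfu > dezaserumfu  (by palatalisation, vowel merger, nasal place assimilation)

dezaserumfu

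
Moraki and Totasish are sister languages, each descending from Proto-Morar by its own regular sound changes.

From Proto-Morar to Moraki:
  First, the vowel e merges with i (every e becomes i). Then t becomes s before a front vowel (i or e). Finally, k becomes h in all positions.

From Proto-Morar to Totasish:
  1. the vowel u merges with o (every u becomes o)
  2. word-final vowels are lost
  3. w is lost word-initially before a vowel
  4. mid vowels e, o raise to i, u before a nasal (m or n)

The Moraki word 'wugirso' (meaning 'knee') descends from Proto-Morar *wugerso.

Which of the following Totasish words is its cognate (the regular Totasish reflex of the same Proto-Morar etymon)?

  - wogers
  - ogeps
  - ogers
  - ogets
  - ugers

Totasish: start from *wugerso.
  rule 1 (vowel merger): wugerso → wogerso
  rule 2 (apocope): wogerso → wogers
  rule 3 (glide loss): wogers → ogers
  rule 4: no change — ogers
  ⇒ Totasish ogers

ogers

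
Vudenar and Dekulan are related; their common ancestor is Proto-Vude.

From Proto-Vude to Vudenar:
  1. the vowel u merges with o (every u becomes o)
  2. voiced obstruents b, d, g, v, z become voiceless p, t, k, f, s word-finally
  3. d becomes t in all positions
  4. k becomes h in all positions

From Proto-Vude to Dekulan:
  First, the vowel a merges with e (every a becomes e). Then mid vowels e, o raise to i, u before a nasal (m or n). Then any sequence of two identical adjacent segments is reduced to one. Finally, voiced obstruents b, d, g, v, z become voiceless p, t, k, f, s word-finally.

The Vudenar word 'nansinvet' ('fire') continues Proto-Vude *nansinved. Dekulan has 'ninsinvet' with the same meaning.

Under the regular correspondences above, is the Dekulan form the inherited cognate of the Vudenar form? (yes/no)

Derive the expected Dekulan reflex of *nansinved:
Dekulan: *nansinved
  nansinved → nensinved   [vowel merger]
  nensinved → ninsinved   [pre-nasal raising]
  ninsinved (rule 3 does not apply)
  ninsinved → ninsinvet   [final devoicing]
  giving Dekulan ninsinvet.
Dekulan 'ninsinvet' matches the regular reflex exactly, so the pair is cognate.

yes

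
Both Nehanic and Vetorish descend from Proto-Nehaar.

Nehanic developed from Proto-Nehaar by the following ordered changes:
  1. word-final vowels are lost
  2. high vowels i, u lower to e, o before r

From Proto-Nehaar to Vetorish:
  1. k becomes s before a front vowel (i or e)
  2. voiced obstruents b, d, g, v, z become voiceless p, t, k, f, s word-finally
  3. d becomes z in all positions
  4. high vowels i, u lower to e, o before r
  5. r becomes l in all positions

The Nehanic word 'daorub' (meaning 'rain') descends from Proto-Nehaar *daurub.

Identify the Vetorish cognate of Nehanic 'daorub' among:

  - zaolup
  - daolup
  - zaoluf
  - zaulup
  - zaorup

Vetorish: start from *daurub.
  rule 1: no change — daurub
  rule 2 (final devoicing): daurub → daurup
  rule 3 (unconditioned shift): daurup → zaurup
  rule 4 (pre-rhotic lowering): zaurup → zaorup
  rule 5 (unconditioned shift): zaorup → zaolup
  ⇒ Vetorish zaolup
Only 'zaolup' matches the regular Vetorish development of *daurub.

zaolup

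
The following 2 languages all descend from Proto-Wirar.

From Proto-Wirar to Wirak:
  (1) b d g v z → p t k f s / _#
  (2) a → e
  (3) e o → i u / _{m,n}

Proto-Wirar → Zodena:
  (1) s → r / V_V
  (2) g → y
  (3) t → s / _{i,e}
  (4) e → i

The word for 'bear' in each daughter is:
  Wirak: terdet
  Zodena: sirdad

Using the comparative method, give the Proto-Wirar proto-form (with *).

Position 1: Wirak has t, Zodena has s. Taking the neighbouring segments as reconstructed: Wirak t can only go back to *t; Zodena s could go back to *t or *s — the one source consistent with every daughter is *t.
Position 5: Wirak has e, Zodena has a. Zodena preserves a here (none of its changes turn any other segment into a), so the proto-segment is *a.
Verify the candidate proto-form against each daughter:
Wirak: *terdad
  terdad → terdat   [final devoicing]
  terdat → terdet   [vowel merger]
  terdet (rule 3 does not apply)
  giving Wirak terdet.
Zodena: start from *terdad.
  rule 1: no change — terdad
  rule 2: no change — terdad
  rule 3 (palatalisation): terdad → serdad
  rule 4 (vowel merger): serdad → sirdad
  ⇒ Zodena sirdad
Only *terdad yields all of Wirak terdet, Zodena sirdad.

*terdad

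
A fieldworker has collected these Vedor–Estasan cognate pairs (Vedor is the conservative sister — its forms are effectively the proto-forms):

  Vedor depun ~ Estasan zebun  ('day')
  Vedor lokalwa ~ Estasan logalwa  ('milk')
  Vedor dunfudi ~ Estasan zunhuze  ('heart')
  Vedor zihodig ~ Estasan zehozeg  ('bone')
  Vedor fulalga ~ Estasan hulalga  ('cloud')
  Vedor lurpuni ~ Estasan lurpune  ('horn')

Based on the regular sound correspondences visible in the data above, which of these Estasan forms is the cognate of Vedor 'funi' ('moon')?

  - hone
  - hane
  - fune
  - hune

fulalga ~ hulalga — Vedor f corresponds to Estasan h word-initially before a back vowel.
dunfudi ~ zunhuze, lurpuni ~ lurpune — Vedor i corresponds to Estasan e word-finally.
Applying these to Vedor 'funi':
  funi → huni   (f→h word-initially before a back vowel)
  huni → hune   (i→e word-finally)
So the Estasan cognate is 'hune'.

hune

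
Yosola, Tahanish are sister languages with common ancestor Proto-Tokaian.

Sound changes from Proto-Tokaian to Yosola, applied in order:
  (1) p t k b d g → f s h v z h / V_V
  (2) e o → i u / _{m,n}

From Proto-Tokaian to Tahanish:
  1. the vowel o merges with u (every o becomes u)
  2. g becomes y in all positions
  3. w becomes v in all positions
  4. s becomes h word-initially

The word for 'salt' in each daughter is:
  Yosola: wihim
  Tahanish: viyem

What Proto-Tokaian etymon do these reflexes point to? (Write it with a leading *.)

Position 1: Yosola has w, Tahanish has v. Yosola preserves w here (none of its changes turn any other segment into w), so the proto-segment is *w.
Position 4: Yosola has i, Tahanish has e. Tahanish preserves e here (none of its changes turn any other segment into e), so the proto-segment is *e.
Verify the candidate proto-form against each daughter:
Yosola: *wigem
  wigem → wihem   [intervocalic lenition]
  wihem → wihim   [pre-nasal raising]
  giving Yosola wihim.
Tahanish: *wigem
  wigem (rule 1 does not apply)
  wigem → wiyem   [unconditioned shift]
  wiyem → viyem   [unconditioned shift]
  viyem (rule 4 does not apply)
  giving Tahanish viyem.
No other proto-form is consistent with every reflex, so the reconstruction is *wigem.

*wigem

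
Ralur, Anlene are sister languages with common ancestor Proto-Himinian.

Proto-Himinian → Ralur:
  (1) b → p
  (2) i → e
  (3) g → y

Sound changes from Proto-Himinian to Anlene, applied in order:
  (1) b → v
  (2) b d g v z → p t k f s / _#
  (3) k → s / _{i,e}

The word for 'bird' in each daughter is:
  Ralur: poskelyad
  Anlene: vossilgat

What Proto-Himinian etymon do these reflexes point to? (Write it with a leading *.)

*boskilgad

Position 4: Ralur has k, Anlene has s. Ralur preserves k here (none of its changes turn any other segment into k), so the proto-segment is *k.
Position 9: Ralur has d, Anlene has t. Ralur preserves d here (none of its changes turn any other segment into d), so the proto-segment is *d.
This points to *boskilgad. Verify forward in each daughter:
Ralur: start from *boskilgad.
  rule 1 (unconditioned shift): boskilgad → poskilgad
  rule 2 (vowel merger): poskilgad → poskelgad
  rule 3 (unconditioned shift): poskelgad → poskelyad
  ⇒ Ralur poskelyad
Anlene: *boskilgad > voskilgad > voskilgat > vossilgat  (by unconditioned shift, final devoicing, palatalisation)
Only *boskilgad yields all of Ralur poskelyad, Anlene vossilgat.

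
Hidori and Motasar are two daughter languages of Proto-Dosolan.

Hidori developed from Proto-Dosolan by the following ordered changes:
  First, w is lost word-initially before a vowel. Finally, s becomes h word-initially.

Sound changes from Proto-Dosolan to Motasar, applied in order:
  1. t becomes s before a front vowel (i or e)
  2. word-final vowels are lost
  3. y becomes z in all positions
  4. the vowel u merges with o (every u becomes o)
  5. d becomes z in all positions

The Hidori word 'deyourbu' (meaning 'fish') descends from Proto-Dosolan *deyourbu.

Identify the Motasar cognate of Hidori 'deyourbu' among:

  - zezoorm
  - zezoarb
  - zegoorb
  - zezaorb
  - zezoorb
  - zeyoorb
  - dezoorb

zezoorb

Motasar: *deyourbu > deyourb > dezourb > dezoorb > zezoorb  (by apocope, unconditioned shift, vowel merger, unconditioned shift)
Only 'zezoorb' matches the regular Motasar development of *deyourbu.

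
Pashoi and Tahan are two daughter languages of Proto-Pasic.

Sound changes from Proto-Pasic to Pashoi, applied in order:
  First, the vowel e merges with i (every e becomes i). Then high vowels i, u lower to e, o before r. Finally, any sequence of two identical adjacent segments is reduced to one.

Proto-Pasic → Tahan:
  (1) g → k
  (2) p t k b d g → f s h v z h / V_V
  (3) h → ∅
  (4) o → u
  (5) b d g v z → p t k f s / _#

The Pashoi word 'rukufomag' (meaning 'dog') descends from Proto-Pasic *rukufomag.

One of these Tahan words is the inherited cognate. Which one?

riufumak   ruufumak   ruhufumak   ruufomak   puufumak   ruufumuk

ruufumak

Tahan: *rukufomag > rukufomak > ruhufomak > ruufomak > ruufumak  (by unconditioned shift, intervocalic lenition, h-loss, vowel merger)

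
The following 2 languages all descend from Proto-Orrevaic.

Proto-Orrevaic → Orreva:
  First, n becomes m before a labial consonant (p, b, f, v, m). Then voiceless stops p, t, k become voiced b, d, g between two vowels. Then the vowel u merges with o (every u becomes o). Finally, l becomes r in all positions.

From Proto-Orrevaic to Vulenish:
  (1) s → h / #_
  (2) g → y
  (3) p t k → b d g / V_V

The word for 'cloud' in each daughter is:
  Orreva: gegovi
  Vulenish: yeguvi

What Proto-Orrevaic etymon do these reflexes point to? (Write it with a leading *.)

*gekuvi

Position 1: Orreva has g, Vulenish has y. Taking the neighbouring segments as reconstructed: Orreva g can only go back to *g; Vulenish y could go back to *g or *y — the one source consistent with every daughter is *g.
Position 3: Orreva has g, Vulenish has g. In Vulenish, g can only continue *k, so the proto-segment is *k.
Position 4: Orreva has o, Vulenish has u. Vulenish preserves u here (none of its changes turn any other segment into u), so the proto-segment is *u.
Continuing position by position gives *gekuvi; check it forward:
Orreva: *gekuvi
  gekuvi (rule 1 does not apply)
  gekuvi → geguvi   [intervocalic voicing]
  geguvi → gegovi   [vowel merger]
  gegovi (rule 4 does not apply)
  giving Orreva gegovi.
Vulenish: start from *gekuvi.
  rule 1: no change — gekuvi
  rule 2 (unconditioned shift): gekuvi → yekuvi
  rule 3 (intervocalic voicing): yekuvi → yeguvi
  ⇒ Vulenish yeguvi
*gekuvi is the unique common source.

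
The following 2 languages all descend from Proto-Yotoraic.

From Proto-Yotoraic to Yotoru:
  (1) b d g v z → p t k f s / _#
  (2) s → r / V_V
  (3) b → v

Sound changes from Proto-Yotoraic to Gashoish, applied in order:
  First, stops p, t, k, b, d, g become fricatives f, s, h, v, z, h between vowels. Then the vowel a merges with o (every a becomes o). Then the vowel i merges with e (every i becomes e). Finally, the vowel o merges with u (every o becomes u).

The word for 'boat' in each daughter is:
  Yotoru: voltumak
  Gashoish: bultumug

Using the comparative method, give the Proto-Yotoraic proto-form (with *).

*boltumag

Position 7: Yotoru has a, Gashoish has u. Yotoru preserves a here (none of its changes turn any other segment into a), so the proto-segment is *a.
Position 8: Yotoru has k, Gashoish has g. Gashoish preserves g here (none of its changes turn any other segment into g), so the proto-segment is *g.
Position 2: Yotoru has o, Gashoish has u. Yotoru preserves o here (none of its changes turn any other segment into o), so the proto-segment is *o.
Continuing position by position gives *boltumag; check it forward:
Yotoru: *boltumag
  boltumag → boltumak   [final devoicing]
  boltumak (rule 2 does not apply)
  boltumak → voltumak   [unconditioned shift]
  giving Yotoru voltumak.
Gashoish: start from *boltumag.
  rule 1: no change — boltumag
  rule 2 (vowel merger): boltumag → boltumog
  rule 3: no change — boltumog
  rule 4 (vowel merger): boltumog → bultumug
  ⇒ Gashoish bultumug
*boltumag is the unique common source.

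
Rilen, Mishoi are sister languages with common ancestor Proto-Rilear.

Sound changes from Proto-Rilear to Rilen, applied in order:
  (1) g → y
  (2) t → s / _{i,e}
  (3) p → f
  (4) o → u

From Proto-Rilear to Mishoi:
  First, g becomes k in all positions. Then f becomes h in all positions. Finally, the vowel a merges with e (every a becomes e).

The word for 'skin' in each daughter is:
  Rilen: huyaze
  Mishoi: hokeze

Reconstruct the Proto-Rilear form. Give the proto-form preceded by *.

Position 4: Rilen has a, Mishoi has e. Rilen preserves a here (none of its changes turn any other segment into a), so the proto-segment is *a.
Position 3: Rilen has y, Mishoi has k. Taking the neighbouring segments as reconstructed: Rilen y could go back to *g or *y; Mishoi k could go back to *k or *g — the one source consistent with every daughter is *g.
Position 2: Rilen has u, Mishoi has o. Mishoi preserves o here (none of its changes turn any other segment into o), so the proto-segment is *o.
Verify the candidate proto-form against each daughter:
Rilen: *hogaze > hoyaze > huyaze  (by unconditioned shift, vowel merger)
Mishoi: *hogaze > hokaze > hokeze  (by unconditioned shift, vowel merger)
Only *hogaze yields all of Rilen huyaze, Mishoi hokeze.

*hogaze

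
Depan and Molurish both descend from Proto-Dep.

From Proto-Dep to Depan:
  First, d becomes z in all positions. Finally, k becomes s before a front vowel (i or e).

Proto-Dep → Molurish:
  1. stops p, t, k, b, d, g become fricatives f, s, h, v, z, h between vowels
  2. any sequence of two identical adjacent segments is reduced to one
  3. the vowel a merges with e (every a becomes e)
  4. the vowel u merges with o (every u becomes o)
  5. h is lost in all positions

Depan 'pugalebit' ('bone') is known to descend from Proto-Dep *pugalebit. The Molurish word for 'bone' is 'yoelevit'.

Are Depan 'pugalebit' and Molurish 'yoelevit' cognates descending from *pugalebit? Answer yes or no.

Derive the expected Molurish reflex of *pugalebit:
Molurish: *pugalebit > puhalevit > puhelevit > pohelevit > poelevit  (by intervocalic lenition, vowel merger, vowel merger, h-loss)
The regular Molurish reflex would be 'poelevit', but the attested form is 'yoelevit'. The correspondence is irregular, so they are not cognates (the Molurish form has a different source).

no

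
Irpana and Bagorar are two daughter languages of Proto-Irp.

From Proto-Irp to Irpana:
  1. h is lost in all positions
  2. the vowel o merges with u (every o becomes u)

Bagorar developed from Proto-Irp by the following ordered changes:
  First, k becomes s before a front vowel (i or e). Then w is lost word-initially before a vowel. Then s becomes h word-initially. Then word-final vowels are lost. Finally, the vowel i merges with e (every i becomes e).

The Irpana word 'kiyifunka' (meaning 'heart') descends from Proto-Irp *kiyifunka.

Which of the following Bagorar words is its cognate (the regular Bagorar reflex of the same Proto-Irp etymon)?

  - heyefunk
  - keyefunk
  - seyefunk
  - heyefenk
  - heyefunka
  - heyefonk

Bagorar: start from *kiyifunka.
  rule 1 (palatalisation): kiyifunka → siyifunka
  rule 2: no change — siyifunka
  rule 3 (debuccalisation): siyifunka → hiyifunka
  rule 4 (apocope): hiyifunka → hiyifunk
  rule 5 (vowel merger): hiyifunk → heyefunk
  ⇒ Bagorar heyefunk
Among the options, 'heyefunk' alone shows every Bagorar change applied in order.

heyefunk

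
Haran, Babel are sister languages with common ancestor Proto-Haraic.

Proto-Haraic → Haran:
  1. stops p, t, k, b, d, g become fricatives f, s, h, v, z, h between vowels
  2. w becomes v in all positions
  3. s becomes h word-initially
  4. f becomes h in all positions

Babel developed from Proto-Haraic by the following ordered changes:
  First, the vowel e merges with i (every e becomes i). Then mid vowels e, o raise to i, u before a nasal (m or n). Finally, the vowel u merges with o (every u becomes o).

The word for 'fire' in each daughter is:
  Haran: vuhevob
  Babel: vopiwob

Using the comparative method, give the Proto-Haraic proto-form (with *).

*vupewob

Position 4: Haran has e, Babel has i. Haran preserves e here (none of its changes turn any other segment into e), so the proto-segment is *e.
Position 3: Haran has h, Babel has p. Babel preserves p here (none of its changes turn any other segment into p), so the proto-segment is *p.
Position 2: Haran has u, Babel has o. Haran preserves u here (none of its changes turn any other segment into u), so the proto-segment is *u.
Verify the candidate proto-form against each daughter:
Haran: *vupewob > vufewob > vufevob > vuhevob  (by intervocalic lenition, unconditioned shift, unconditioned shift)
Babel: *vupewob > vupiwob > vopiwob  (by vowel merger, vowel merger)
Only *vupewob yields all of Haran vuhevob, Babel vopiwob.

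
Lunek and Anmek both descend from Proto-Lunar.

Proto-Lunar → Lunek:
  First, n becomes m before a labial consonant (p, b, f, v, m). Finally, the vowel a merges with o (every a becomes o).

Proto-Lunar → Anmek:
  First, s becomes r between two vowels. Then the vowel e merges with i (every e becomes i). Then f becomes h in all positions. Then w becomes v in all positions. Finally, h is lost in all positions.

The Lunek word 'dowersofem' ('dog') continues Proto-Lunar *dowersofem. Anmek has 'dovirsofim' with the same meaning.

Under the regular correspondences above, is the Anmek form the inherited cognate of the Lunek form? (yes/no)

no

Derive the expected Anmek reflex of *dowersofem:
Anmek: *dowersofem > dowirsofim > dowirsohim > dovirsohim > dovirsoim  (by vowel merger, unconditioned shift, unconditioned shift, h-loss)
The regular Anmek reflex would be 'dovirsoim', but the attested form is 'dovirsofim'. The correspondence is irregular, so they are not cognates (the Anmek form has a different source).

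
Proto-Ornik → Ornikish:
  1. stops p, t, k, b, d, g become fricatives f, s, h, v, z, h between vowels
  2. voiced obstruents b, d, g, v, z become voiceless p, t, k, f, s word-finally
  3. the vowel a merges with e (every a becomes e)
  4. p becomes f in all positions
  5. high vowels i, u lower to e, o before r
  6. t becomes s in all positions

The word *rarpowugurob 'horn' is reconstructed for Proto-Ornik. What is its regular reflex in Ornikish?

Ornikish: start from *rarpowugurob.
  rule 1 (intervocalic lenition): rarpowugurob → rarpowuhurob
  rule 2 (final devoicing): rarpowuhurob → rarpowuhurop
  rule 3 (vowel merger): rarpowuhurop → rerpowuhurop
  rule 4 (unconditioned shift): rerpowuhurop → rerfowuhurof
  rule 5 (pre-rhotic lowering): rerfowuhurof → rerfowuhorof
  rule 6: no change — rerfowuhorof
  ⇒ Ornikish rerfowuhorof

rerfowuhorof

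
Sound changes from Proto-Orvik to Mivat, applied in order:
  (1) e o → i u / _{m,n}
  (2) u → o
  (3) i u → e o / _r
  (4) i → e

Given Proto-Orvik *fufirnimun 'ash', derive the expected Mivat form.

Mivat: *fufirnimun > fofirnimon > fofernimon > fofernemon  (by vowel merger, pre-rhotic lowering, vowel merger)

fofernemon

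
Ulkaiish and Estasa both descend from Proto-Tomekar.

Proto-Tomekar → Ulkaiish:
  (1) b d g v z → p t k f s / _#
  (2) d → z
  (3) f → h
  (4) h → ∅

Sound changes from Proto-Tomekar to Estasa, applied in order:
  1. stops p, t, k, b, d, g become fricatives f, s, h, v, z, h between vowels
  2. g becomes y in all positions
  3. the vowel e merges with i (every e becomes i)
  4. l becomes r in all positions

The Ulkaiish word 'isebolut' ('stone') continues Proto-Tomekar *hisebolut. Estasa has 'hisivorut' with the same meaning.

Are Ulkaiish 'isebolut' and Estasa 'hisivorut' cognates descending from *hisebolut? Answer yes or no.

yes

Derive the expected Estasa reflex of *hisebolut:
Estasa: *hisebolut > hisevolut > hisivolut > hisivorut  (by intervocalic lenition, vowel merger, unconditioned shift)
Estasa 'hisivorut' matches the regular reflex exactly, so the pair is cognate.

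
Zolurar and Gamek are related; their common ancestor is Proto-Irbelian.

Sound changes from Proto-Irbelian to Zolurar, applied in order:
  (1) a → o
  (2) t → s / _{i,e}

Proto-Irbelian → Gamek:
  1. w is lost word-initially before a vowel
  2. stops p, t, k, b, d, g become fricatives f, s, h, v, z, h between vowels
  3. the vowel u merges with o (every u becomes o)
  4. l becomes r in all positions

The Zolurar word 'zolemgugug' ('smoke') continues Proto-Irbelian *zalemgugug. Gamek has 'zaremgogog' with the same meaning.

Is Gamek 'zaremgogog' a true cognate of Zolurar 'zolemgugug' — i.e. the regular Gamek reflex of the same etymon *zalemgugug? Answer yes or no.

no

Derive the expected Gamek reflex of *zalemgugug:
Gamek: *zalemgugug > zalemguhug > zalemgohog > zaremgohog  (by intervocalic lenition, vowel merger, unconditioned shift)
The regular Gamek reflex would be 'zaremgohog', but the attested form is 'zaremgogog'. The correspondence is irregular, so they are not cognates (the Gamek form has a different source).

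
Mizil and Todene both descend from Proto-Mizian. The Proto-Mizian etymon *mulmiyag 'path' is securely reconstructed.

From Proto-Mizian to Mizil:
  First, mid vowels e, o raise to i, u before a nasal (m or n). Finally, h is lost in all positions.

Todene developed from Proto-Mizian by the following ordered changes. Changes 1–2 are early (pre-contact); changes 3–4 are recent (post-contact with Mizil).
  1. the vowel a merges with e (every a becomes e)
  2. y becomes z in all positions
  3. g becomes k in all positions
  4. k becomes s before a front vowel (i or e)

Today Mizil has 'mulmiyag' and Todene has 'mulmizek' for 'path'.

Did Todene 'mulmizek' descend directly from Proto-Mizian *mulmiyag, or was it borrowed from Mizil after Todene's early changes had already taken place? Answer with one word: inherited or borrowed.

If inherited, *mulmiyag would pass through all of Todene's changes:
Todene: *mulmiyag
  mulmiyag → mulmiyeg   [vowel merger]
  mulmiyeg → mulmizeg   [unconditioned shift]
  mulmizeg → mulmizek   [unconditioned shift]
  mulmizek (rule 4 does not apply)
  giving Todene mulmizek.
If borrowed from Mizil 'mulmiyag' after the early changes, it would undergo only the recent ones:
  rule 3 (unconditioned shift): mulmiyag → mulmiyak
  rule 4 (palatalisation): no change (mulmiyak)
  ⇒ as a loan: mulmiyak
Todene 'mulmizek' matches the inherited outcome exactly, so it is an inherited cognate, not a loan.

inherited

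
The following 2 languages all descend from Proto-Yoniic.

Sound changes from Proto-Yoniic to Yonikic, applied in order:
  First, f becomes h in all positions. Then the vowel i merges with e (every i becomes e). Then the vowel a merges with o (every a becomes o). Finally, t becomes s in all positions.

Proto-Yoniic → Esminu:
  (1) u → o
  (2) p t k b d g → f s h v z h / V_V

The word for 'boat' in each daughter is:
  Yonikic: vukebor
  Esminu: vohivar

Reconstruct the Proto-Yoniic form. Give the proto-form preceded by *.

*vukibar

Position 3: Yonikic has k, Esminu has h. Yonikic preserves k here (none of its changes turn any other segment into k), so the proto-segment is *k.
Position 2: Yonikic has u, Esminu has o. Yonikic preserves u here (none of its changes turn any other segment into u), so the proto-segment is *u.
Position 4: Yonikic has e, Esminu has i. Esminu preserves i here (none of its changes turn any other segment into i), so the proto-segment is *i.
Verify the candidate proto-form against each daughter:
Yonikic: *vukibar
  vukibar (rule 1 does not apply)
  vukibar → vukebar   [vowel merger]
  vukebar → vukebor   [vowel merger]
  vukebor (rule 4 does not apply)
  giving Yonikic vukebor.
Esminu: *vukibar > vokibar > vohivar  (by vowel merger, intervocalic lenition)
*vukibar is the unique common source.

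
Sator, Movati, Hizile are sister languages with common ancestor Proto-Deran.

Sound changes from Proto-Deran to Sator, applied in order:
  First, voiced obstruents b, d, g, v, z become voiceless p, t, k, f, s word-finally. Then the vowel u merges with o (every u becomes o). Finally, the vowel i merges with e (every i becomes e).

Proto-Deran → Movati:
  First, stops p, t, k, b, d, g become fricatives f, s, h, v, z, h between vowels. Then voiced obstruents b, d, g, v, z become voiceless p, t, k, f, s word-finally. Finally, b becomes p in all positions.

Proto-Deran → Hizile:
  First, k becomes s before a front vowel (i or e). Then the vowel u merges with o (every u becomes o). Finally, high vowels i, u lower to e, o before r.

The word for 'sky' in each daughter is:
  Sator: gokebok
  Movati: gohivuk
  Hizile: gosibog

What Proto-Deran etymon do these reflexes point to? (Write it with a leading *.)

Position 7: Sator has k, Movati has k, Hizile has g. Hizile preserves g here (none of its changes turn any other segment into g), so the proto-segment is *g.
Position 6: Sator has o, Movati has u, Hizile has o. Movati preserves u here (none of its changes turn any other segment into u), so the proto-segment is *u.
Position 3: Sator has k, Movati has h, Hizile has s. Taking the neighbouring segments as reconstructed: Sator k can only go back to *k; Movati h could go back to *k or *g or *h; Hizile s could go back to *k or *s — the one source consistent with every daughter is *k.
Continuing position by position gives *gokibug; check it forward:
Sator: *gokibug
  gokibug → gokibuk   [final devoicing]
  gokibuk → gokibok   [vowel merger]
  gokibok → gokebok   [vowel merger]
  giving Sator gokebok.
Movati: *gokibug
  gokibug → gohivug   [intervocalic lenition]
  gohivug → gohivuk   [final devoicing]
  gohivuk (rule 3 does not apply)
  giving Movati gohivuk.
Hizile: *gokibug
  gokibug → gosibug   [palatalisation]
  gosibug → gosibog   [vowel merger]
  gosibog (rule 3 does not apply)
  giving Hizile gosibog.
*gokibug is the unique common source.

*gokibug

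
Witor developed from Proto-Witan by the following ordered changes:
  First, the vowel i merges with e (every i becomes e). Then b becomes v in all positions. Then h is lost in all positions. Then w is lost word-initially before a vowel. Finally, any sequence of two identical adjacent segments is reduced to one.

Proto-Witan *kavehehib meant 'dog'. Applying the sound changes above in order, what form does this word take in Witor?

kavev

Witor: *kavehehib
  kavehehib → kaveheheb   [vowel merger]
  kaveheheb → kavehehev   [unconditioned shift]
  kavehehev → kaveeev   [h-loss]
  kaveeev (rule 4 does not apply)
  kaveeev → kavev   [degemination]
  giving Witor kavev.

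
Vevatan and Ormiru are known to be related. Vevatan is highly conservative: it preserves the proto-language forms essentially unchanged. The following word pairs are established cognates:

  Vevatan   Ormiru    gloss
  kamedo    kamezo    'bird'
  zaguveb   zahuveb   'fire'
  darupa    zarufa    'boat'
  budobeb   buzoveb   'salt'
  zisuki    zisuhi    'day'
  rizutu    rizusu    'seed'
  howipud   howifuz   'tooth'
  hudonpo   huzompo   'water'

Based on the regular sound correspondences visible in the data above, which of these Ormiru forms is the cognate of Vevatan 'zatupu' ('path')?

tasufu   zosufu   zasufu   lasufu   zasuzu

rizutu ~ rizusu — Vevatan t corresponds to Ormiru s between vowels (before a back vowel).
howipud ~ howifuz — Vevatan p corresponds to Ormiru f between vowels (before a back vowel).
Applying these to Vevatan 'zatupu':
  zatupu → zasupu   (t→s between vowels (before a back vowel))
  zasupu → zasufu   (p→f between vowels (before a back vowel))
So the Ormiru cognate is 'zasufu'.

zasufu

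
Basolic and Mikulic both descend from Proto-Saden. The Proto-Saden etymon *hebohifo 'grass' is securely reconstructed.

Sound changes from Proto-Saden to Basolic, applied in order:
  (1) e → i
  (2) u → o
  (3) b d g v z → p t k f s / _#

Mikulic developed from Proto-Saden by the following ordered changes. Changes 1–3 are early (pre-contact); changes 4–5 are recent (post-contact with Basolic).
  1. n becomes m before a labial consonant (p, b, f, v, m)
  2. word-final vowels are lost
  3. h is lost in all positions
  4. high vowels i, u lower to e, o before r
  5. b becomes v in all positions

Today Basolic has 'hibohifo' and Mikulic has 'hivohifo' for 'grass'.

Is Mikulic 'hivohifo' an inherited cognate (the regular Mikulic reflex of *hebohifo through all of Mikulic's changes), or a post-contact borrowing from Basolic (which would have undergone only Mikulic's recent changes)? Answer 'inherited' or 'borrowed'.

borrowed

If inherited, *hebohifo would pass through all of Mikulic's changes:
Mikulic: *hebohifo
  hebohifo (rule 1 does not apply)
  hebohifo → hebohif   [apocope]
  hebohif → eboif   [h-loss]
  eboif (rule 4 does not apply)
  eboif → evoif   [unconditioned shift]
  giving Mikulic evoif.
If borrowed from Basolic 'hibohifo' after the early changes, it would undergo only the recent ones:
  rule 4 (pre-rhotic lowering): no change (hibohifo)
  rule 5 (unconditioned shift): hibohifo → hivohifo
  ⇒ as a loan: hivohifo
Mikulic 'hivohifo' matches the loan outcome 'hivohifo', not the inherited 'evoif' — it skipped the early Mikulic changes, so it was borrowed from Basolic.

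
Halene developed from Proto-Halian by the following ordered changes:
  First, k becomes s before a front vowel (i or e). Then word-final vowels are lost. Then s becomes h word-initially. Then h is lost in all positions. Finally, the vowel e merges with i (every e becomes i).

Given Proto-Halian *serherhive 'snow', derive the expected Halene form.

Halene: *serherhive
  serherhive (rule 1 does not apply)
  serherhive → serherhiv   [apocope]
  serherhiv → herherhiv   [debuccalisation]
  herherhiv → ereriv   [h-loss]
  ereriv → iririv   [vowel merger]
  giving Halene iririv.

iririv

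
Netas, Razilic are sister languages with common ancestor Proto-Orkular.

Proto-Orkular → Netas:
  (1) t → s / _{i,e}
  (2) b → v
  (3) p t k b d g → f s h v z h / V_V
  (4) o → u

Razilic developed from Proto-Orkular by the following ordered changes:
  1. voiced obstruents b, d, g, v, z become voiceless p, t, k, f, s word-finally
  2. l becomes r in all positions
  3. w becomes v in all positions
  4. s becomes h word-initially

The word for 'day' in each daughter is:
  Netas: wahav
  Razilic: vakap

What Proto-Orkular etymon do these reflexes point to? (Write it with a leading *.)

*wakab

Position 3: Netas has h, Razilic has k. Taking the neighbouring segments as reconstructed: Netas h could go back to *k or *g or *h; Razilic k can only go back to *k — the one source consistent with every daughter is *k.
Position 5: Netas has v, Razilic has p. Taking the neighbouring segments as reconstructed: Netas v could go back to *b or *v; Razilic p could go back to *p or *b — the one source consistent with every daughter is *b.
Verify the candidate proto-form against each daughter:
Netas: start from *wakab.
  rule 1: no change — wakab
  rule 2 (unconditioned shift): wakab → wakav
  rule 3 (intervocalic lenition): wakav → wahav
  rule 4: no change — wahav
  ⇒ Netas wahav
Razilic: start from *wakab.
  rule 1 (final devoicing): wakab → wakap
  rule 2: no change — wakap
  rule 3 (unconditioned shift): wakap → vakap
  rule 4: no change — vakap
  ⇒ Razilic vakap
Only *wakab yields all of Netas wahav, Razilic vakap.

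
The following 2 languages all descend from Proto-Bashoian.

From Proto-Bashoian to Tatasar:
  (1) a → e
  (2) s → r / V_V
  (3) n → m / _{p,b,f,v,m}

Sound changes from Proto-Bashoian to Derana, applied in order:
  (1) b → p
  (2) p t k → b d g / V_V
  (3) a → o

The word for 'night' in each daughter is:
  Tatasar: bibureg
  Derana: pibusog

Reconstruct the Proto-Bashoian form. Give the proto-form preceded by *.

*bibusag

Position 1: Tatasar has b, Derana has p. Tatasar preserves b here (none of its changes turn any other segment into b), so the proto-segment is *b.
Position 6: Tatasar has e, Derana has o. Taking the neighbouring segments as reconstructed: Tatasar e could go back to *a or *e; Derana o could go back to *a or *o — the one source consistent with every daughter is *a.
Continuing position by position gives *bibusag; check it forward:
Tatasar: start from *bibusag.
  rule 1 (vowel merger): bibusag → bibuseg
  rule 2 (rhotacism): bibuseg → bibureg
  rule 3: no change — bibureg
  ⇒ Tatasar bibureg
Derana: *bibusag
  bibusag → pipusag   [unconditioned shift]
  pipusag → pibusag   [intervocalic voicing]
  pibusag → pibusog   [vowel merger]
  giving Derana pibusog.
*bibusag is the unique common source.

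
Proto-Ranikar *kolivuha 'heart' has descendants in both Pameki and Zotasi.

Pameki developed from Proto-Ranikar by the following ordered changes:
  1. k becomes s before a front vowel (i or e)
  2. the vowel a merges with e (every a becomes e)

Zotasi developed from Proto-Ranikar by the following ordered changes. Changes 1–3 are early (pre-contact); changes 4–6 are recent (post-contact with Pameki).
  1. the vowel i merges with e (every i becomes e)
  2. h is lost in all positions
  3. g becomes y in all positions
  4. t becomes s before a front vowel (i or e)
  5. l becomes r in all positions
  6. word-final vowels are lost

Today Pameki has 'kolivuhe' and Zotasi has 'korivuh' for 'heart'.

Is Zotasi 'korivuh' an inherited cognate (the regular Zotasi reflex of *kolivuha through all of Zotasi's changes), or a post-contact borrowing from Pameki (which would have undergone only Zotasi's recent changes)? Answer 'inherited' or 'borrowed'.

If inherited, *kolivuha would pass through all of Zotasi's changes:
Zotasi: *kolivuha
  kolivuha → kolevuha   [vowel merger]
  kolevuha → kolevua   [h-loss]
  kolevua (rule 3 does not apply)
  kolevua (rule 4 does not apply)
  kolevua → korevua   [unconditioned shift]
  korevua → korevu   [apocope]
  giving Zotasi korevu.
If borrowed from Pameki 'kolivuhe' after the early changes, it would undergo only the recent ones:
  rule 4 (palatalisation): no change (kolivuhe)
  rule 5 (unconditioned shift): kolivuhe → korivuhe
  rule 6 (apocope): korivuhe → korivuh
  ⇒ as a loan: korivuh
Zotasi 'korivuh' matches the loan outcome 'korivuh', not the inherited 'korevu' — it skipped the early Zotasi changes, so it was borrowed from Pameki.

borrowed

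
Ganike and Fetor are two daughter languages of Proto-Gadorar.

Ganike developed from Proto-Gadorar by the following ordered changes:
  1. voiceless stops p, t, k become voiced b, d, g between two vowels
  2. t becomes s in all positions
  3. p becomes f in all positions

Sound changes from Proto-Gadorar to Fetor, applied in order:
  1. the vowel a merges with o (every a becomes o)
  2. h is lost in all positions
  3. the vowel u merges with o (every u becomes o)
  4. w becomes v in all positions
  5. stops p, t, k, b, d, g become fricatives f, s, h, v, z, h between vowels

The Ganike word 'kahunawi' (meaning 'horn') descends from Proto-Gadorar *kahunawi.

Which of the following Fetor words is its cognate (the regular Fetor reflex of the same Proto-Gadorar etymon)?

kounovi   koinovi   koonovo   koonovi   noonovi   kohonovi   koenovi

Fetor: start from *kahunawi.
  rule 1 (vowel merger): kahunawi → kohunowi
  rule 2 (h-loss): kohunowi → kounowi
  rule 3 (vowel merger): kounowi → koonowi
  rule 4 (unconditioned shift): koonowi → koonovi
  rule 5: no change — koonovi
  ⇒ Fetor koonovi
The other candidates each miss or misapply at least one Fetor change.

koonovi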